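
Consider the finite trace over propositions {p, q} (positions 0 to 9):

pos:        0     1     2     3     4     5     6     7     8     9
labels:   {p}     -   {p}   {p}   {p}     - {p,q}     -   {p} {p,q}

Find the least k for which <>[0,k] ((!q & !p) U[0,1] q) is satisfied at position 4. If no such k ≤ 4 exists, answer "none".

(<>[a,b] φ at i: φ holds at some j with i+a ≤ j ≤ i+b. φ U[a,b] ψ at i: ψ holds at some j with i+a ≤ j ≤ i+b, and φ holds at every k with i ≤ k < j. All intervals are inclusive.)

1

Scan j = 4,5,… for ((!q & !p) U[0,1] q):
  j=4: fails
  j=5: holds
First hit at j=5, so smallest k = 5-4 = 1.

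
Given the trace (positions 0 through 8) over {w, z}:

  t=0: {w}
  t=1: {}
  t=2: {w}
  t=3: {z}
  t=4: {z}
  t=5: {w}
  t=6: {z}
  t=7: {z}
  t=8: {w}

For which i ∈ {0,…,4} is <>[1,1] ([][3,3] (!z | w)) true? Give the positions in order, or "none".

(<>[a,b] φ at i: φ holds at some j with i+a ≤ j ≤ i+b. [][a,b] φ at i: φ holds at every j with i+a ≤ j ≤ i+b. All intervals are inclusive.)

1, 4

Evaluate at each i in [0,4]:
  i=0: ✗ (none in [1,1])
  i=1: ✓ (witness j=2)
  i=2: ✗ (none in [3,3])
  i=3: ✗ (none in [4,4])
  i=4: ✓ (witness j=5)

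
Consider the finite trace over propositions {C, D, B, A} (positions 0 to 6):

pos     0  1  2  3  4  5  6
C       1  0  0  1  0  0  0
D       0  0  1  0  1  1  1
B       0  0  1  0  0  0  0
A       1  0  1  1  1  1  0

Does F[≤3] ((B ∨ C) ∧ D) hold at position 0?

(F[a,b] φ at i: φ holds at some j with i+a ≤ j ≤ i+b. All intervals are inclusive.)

Yes

Check ((B ∨ C) ∧ D) at each j in [0,3]:
  j=0: false
  j=1: false
  j=2: true
  j=3: false
Found at j=2 → formula holds.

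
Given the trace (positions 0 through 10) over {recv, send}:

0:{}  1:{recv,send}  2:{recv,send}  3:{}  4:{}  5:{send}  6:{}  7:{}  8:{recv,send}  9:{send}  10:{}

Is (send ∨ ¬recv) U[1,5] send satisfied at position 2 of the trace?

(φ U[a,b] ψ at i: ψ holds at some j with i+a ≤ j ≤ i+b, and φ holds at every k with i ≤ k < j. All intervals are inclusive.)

Need some j in [3,7] with send, and (send ∨ ¬recv) at every k in [2,j-1].
  j=3: send false.
  j=4: send false.
  j=5: send holds; (send ∨ ¬recv) holds at every k in [2,4] → satisfied.

Yes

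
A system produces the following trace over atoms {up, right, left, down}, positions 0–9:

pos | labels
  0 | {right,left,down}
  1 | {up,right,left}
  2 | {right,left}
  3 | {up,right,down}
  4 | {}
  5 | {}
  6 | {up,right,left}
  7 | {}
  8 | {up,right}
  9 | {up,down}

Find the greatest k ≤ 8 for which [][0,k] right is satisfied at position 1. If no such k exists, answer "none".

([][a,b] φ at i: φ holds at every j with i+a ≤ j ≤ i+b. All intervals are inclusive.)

right must hold from j=1 onward; find where it first fails.
  j=1: holds
  j=2: holds
  j=3: holds
  j=4: fails
Holds on [1,3], so largest k = 2.

2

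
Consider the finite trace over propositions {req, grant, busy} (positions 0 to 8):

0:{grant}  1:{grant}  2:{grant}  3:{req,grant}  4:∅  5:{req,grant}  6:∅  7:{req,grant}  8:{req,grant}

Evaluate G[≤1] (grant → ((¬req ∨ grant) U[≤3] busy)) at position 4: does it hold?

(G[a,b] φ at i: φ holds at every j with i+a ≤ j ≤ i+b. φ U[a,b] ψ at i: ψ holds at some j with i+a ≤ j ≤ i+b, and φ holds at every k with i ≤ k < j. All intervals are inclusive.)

Check (grant → ((¬req ∨ grant) U[≤3] busy)) at every j in [4,5]:
  j=4: antecedent false → ✓
  j=5: antecedent true; consequent fails → ✗
Fails at j=5 → formula fails.

No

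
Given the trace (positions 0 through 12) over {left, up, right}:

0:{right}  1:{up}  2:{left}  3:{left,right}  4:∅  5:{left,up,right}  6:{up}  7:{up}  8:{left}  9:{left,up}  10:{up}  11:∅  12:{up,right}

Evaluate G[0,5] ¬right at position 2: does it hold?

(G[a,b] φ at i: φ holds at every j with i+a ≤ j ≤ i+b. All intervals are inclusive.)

No

Check ¬right at every j in [2,7]:
  j=2: true
  j=3: false
  j=4: true
  j=5: false
  j=6: true
  j=7: true
Fails at j=3 → formula fails.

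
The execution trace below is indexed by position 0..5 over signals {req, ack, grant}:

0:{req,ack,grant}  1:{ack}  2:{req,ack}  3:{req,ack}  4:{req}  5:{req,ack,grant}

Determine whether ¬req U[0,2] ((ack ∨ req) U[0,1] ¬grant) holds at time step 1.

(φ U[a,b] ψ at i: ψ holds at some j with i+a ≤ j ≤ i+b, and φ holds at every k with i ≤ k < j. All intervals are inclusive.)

Need some j in [1,3] with ((ack ∨ req) U[0,1] ¬grant), and ¬req at every k in [1,j-1].
  j=1: ((ack ∨ req) U[0,1] ¬grant) holds; no prefix to check → satisfied.

Holds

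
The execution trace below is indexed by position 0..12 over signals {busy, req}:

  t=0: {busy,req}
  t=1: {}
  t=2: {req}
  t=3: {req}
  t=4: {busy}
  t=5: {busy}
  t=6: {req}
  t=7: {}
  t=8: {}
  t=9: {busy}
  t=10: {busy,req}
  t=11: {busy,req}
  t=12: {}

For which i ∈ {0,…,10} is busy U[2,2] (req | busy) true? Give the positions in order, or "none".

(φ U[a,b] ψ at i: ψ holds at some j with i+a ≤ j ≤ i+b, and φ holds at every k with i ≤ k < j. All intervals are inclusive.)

4, 9

Evaluate at each i in [0,10]:
  i=0: ✗ (lhs fails at k=1 before rhs at j=2)
  i=1: ✗ (lhs fails at k=1 before rhs at j=3)
  i=2: ✗ (lhs fails at k=2 before rhs at j=4)
  i=3: ✗ (lhs fails at k=3 before rhs at j=5)
  i=4: ✓ (rhs at j=6; lhs holds on [4,5])
  i=5: ✗ (no rhs in [7,7])
  i=6: ✗ (no rhs in [8,8])
  i=7: ✗ (lhs fails at k=7 before rhs at j=9)
  i=8: ✗ (lhs fails at k=8 before rhs at j=10)
  i=9: ✓ (rhs at j=11; lhs holds on [9,10])
  i=10: ✗ (no rhs in [12,12])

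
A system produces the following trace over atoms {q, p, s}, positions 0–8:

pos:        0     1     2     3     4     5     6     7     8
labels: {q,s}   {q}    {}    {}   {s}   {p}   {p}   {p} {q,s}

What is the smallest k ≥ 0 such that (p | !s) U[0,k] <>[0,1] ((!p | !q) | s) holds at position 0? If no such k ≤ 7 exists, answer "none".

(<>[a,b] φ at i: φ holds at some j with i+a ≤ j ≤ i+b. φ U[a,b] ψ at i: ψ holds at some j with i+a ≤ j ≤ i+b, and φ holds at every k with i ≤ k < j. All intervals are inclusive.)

Need earliest j ≥ 0 with <>[0,1] ((!p | !q) | s), and (p | !s) at every k in [0,j-1].
  j=0: rhs holds (empty prefix). k = 0.

0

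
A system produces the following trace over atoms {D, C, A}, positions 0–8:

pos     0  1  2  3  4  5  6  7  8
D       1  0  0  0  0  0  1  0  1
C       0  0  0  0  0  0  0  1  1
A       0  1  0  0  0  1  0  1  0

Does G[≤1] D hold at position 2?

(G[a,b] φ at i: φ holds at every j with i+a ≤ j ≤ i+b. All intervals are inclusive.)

Check D at every j in [2,3]:
  j=2: false
  j=3: false
Fails at j=2 → formula fails.

Does not hold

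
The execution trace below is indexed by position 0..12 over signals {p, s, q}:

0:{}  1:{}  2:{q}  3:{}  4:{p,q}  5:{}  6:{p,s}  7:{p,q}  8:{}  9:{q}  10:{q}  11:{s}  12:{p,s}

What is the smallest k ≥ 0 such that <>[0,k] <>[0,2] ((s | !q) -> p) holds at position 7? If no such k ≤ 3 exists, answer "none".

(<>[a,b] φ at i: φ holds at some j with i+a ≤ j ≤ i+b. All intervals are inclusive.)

0

Scan j = 7,8,… for <>[0,2] ((s | !q) -> p):
  j=7: holds
First hit at j=7, so smallest k = 7-7 = 0.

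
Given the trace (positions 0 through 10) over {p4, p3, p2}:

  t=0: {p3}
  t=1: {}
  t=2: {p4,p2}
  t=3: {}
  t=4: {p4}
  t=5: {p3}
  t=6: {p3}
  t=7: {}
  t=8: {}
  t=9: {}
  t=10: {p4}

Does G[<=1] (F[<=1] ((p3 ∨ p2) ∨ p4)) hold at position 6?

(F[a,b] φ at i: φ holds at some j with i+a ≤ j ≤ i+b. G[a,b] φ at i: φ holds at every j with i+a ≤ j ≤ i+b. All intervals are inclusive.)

Check F[<=1] ((p3 ∨ p2) ∨ p4) at every j in [6,7]:
  j=6: holds (witness at 6)
  j=7: fails (none in [7,8])
Fails at j=7 → formula fails.

False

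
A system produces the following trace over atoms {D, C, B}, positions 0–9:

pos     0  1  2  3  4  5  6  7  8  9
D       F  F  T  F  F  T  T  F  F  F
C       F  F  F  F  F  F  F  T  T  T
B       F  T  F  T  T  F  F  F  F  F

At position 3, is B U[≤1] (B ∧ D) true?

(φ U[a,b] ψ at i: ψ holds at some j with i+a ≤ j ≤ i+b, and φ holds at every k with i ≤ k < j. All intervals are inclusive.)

False

Need some j in [3,4] with (B ∧ D), and B at every k in [3,j-1].
  j=3: (B ∧ D) false.
  j=4: (B ∧ D) false.
No j in the window works → until fails.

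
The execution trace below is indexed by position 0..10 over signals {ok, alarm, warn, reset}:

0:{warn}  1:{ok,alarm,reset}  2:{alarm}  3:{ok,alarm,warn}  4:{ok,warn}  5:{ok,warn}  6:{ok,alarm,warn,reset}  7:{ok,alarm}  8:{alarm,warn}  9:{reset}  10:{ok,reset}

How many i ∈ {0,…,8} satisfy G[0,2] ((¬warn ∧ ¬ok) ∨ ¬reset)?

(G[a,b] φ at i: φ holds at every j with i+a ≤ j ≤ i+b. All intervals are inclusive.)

Evaluate at each i in [0,8]:
  i=0: ✗ (fails at j=1)
  i=1: ✗ (fails at j=1)
  i=2: ✓ (all of [2,4])
  i=3: ✓ (all of [3,5])
  i=4: ✗ (fails at j=6)
  i=5: ✗ (fails at j=6)
  i=6: ✗ (fails at j=6)
  i=7: ✓ (all of [7,9])
  i=8: ✗ (fails at j=10)
Positions where it holds: {2, 3, 7} → 3.

3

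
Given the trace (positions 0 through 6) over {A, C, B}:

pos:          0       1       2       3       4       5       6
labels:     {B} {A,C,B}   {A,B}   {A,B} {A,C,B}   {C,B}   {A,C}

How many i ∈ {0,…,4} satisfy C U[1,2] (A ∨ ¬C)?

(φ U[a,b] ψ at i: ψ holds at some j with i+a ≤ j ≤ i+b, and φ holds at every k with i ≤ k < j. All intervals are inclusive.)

Evaluate at each i in [0,4]:
  i=0: ✗ (lhs fails at k=0 before rhs at j=1)
  i=1: ✓ (rhs at j=2; lhs holds on [1,1])
  i=2: ✗ (lhs fails at k=2 before rhs at j=3)
  i=3: ✗ (lhs fails at k=3 before rhs at j=4)
  i=4: ✓ (rhs at j=6; lhs holds on [4,5])
Positions where it holds: {1, 4} → 2.

2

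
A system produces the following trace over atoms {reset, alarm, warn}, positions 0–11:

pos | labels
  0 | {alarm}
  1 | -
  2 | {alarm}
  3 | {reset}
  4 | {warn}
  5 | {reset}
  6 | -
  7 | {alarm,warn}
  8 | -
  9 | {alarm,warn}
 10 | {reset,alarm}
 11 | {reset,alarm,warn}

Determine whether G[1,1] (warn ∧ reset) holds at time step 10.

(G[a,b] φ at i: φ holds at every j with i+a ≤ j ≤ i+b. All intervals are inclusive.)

Check (warn ∧ reset) at every j in [11,11]:
  j=11: true
All positions satisfy it → formula holds.

Holds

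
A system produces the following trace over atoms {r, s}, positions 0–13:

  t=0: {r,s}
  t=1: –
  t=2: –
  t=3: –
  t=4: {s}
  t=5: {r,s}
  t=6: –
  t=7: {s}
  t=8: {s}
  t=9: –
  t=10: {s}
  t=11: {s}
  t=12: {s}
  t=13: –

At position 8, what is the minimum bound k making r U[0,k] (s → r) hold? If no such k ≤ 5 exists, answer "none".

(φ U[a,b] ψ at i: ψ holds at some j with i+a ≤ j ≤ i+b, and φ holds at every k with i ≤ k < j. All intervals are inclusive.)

Need earliest j ≥ 8 with (s → r), and r at every k in [8,j-1].
  j=8: rhs fails.
  j=9: rhs holds but lhs fails at k=8.
  j=10: rhs fails.
  j=11: rhs fails.
  j=12: rhs fails.
  j=13: rhs holds but lhs fails at k=8.
No witness within the range → none.

none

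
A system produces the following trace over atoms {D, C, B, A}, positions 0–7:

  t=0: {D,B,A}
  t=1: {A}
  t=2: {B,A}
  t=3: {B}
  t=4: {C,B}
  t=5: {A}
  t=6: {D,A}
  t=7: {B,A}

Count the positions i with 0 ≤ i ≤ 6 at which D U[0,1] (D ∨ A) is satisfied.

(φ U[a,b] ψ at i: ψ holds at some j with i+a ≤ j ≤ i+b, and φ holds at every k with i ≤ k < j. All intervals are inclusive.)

Evaluate at each i in [0,6]:
  i=0: ✓ (rhs at j=0)
  i=1: ✓ (rhs at j=1)
  i=2: ✓ (rhs at j=2)
  i=3: ✗ (no rhs in [3,4])
  i=4: ✗ (lhs fails at k=4 before rhs at j=5)
  i=5: ✓ (rhs at j=5)
  i=6: ✓ (rhs at j=6)
Positions where it holds: {0, 1, 2, 5, 6} → 5.

5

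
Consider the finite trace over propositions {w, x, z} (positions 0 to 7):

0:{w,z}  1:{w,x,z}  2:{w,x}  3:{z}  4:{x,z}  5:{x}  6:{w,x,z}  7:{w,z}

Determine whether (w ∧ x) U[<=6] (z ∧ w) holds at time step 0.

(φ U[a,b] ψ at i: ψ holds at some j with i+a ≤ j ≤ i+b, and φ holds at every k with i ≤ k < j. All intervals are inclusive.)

Holds

Need some j in [0,6] with (z ∧ w), and (w ∧ x) at every k in [0,j-1].
  j=0: (z ∧ w) holds; no prefix to check → satisfied.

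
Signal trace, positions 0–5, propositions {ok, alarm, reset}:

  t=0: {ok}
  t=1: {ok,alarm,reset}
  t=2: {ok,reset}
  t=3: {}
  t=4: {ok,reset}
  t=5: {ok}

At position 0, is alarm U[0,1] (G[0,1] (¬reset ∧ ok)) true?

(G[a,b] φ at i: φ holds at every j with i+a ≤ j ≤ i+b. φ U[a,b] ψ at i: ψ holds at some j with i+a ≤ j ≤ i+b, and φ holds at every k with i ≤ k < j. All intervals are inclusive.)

Need some j in [0,1] with G[0,1] (¬reset ∧ ok), and alarm at every k in [0,j-1].
  j=0: G[0,1] (¬reset ∧ ok) — fails at 1.
  j=1: G[0,1] (¬reset ∧ ok) — fails at 1.
No j in the window works → until fails.

False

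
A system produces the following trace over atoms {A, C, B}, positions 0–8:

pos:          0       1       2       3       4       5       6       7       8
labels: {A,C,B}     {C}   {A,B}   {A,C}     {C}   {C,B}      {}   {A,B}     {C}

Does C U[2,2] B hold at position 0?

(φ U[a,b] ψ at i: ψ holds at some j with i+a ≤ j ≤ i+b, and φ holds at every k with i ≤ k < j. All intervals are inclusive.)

True

Need some j in [2,2] with B, and C at every k in [0,j-1].
  j=2: B holds; C holds at every k in [0,1] → satisfied.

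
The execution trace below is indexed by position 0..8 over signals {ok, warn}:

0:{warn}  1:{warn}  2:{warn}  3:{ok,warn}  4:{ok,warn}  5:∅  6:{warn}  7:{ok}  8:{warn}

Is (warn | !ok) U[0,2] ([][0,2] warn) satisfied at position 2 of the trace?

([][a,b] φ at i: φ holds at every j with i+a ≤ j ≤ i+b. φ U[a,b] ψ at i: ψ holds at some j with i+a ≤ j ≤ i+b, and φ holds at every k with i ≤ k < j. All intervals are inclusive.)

Need some j in [2,4] with [][0,2] warn, and (warn | !ok) at every k in [2,j-1].
  j=2: [][0,2] warn holds; no prefix to check → satisfied.

True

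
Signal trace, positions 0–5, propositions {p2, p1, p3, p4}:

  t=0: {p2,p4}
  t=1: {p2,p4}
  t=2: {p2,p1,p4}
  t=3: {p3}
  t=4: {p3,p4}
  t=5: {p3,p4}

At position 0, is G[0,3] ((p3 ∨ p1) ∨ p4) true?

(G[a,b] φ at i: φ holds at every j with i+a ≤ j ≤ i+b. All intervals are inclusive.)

Check ((p3 ∨ p1) ∨ p4) at every j in [0,3]:
  j=0: true
  j=1: true
  j=2: true
  j=3: true
All positions satisfy it → formula holds.

Yes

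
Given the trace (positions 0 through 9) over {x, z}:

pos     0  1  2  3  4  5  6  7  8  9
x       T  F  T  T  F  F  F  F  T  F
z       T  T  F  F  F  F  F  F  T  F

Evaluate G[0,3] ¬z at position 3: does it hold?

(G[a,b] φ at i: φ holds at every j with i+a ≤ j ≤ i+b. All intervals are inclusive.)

Yes

Check ¬z at every j in [3,6]:
  j=3: true
  j=4: true
  j=5: true
  j=6: true
All positions satisfy it → formula holds.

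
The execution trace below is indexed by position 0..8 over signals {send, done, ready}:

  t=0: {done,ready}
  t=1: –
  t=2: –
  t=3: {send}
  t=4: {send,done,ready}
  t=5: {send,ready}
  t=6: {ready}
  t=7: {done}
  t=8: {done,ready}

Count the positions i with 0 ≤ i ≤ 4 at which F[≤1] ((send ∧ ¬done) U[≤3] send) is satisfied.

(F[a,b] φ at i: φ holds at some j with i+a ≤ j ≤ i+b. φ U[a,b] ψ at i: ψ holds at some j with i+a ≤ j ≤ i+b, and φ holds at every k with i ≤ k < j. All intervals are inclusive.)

Evaluate at each i in [0,4]:
  i=0: ✗ (none in [0,1])
  i=1: ✗ (none in [1,2])
  i=2: ✓ (witness j=3)
  i=3: ✓ (witness j=3)
  i=4: ✓ (witness j=4)
Positions where it holds: {2, 3, 4} → 3.

3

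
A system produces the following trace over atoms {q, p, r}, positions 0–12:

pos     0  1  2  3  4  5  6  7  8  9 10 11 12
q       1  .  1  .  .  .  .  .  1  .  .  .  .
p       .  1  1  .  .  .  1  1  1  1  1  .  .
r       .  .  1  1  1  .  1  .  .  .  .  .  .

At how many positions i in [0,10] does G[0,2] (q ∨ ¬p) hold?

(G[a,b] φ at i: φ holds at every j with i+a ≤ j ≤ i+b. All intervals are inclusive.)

Evaluate at each i in [0,10]:
  i=0: ✗ (fails at j=1)
  i=1: ✗ (fails at j=1)
  i=2: ✓ (all of [2,4])
  i=3: ✓ (all of [3,5])
  i=4: ✗ (fails at j=6)
  i=5: ✗ (fails at j=6)
  i=6: ✗ (fails at j=6)
  i=7: ✗ (fails at j=7)
  i=8: ✗ (fails at j=9)
  i=9: ✗ (fails at j=9)
  i=10: ✗ (fails at j=10)
Positions where it holds: {2, 3} → 2.

2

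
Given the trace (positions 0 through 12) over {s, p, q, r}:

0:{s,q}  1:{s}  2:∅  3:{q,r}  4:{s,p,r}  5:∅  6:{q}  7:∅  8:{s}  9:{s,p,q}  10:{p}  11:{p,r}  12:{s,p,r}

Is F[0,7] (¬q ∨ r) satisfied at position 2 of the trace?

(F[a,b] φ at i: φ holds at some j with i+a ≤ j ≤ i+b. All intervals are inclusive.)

Check (¬q ∨ r) at each j in [2,9]:
  j=2: true
  j=3: true
  j=4: true
  j=5: true
  j=6: false
  j=7: true
  j=8: true
  j=9: false
Found at j=2 → formula holds.

Yes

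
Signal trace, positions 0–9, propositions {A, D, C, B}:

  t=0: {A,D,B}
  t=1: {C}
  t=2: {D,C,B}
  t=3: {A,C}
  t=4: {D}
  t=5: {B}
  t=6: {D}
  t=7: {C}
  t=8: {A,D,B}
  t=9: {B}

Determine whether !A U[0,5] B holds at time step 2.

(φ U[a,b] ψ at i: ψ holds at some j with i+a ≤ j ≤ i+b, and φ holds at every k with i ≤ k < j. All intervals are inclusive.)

Need some j in [2,7] with B, and !A at every k in [2,j-1].
  j=2: B holds; no prefix to check → satisfied.

True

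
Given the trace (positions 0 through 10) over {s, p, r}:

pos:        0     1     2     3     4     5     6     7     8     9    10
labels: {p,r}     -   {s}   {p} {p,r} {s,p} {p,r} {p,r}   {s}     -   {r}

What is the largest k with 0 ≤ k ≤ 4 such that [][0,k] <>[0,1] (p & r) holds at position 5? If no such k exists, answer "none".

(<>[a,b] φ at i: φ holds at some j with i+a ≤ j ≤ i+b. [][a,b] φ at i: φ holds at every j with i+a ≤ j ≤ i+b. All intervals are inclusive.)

2

<>[0,1] (p & r) must hold from j=5 onward; find where it first fails.
  j=5: holds
  j=6: holds
  j=7: holds
  j=8: fails
Holds on [5,7], so largest k = 2.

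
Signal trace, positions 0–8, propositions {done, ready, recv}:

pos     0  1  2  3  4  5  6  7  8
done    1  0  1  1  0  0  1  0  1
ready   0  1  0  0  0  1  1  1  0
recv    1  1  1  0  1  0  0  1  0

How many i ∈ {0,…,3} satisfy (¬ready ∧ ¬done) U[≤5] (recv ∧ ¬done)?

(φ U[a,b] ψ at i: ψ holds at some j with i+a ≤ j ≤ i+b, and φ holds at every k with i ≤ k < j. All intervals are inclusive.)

1

Evaluate at each i in [0,3]:
  i=0: ✗ (lhs fails at k=0 before rhs at j=1)
  i=1: ✓ (rhs at j=1)
  i=2: ✗ (lhs fails at k=2 before rhs at j=4)
  i=3: ✗ (lhs fails at k=3 before rhs at j=4)
Positions where it holds: {1} → 1.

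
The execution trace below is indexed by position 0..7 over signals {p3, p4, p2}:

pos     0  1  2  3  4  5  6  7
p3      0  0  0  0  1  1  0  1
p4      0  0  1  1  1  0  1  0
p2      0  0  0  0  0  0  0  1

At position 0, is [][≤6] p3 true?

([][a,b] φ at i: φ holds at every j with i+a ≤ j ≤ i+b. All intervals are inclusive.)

Check p3 at every j in [0,6]:
  j=0: false
  j=1: false
  j=2: false
  j=3: false
  j=4: true
  j=5: true
  j=6: false
Fails at j=0 → formula fails.

No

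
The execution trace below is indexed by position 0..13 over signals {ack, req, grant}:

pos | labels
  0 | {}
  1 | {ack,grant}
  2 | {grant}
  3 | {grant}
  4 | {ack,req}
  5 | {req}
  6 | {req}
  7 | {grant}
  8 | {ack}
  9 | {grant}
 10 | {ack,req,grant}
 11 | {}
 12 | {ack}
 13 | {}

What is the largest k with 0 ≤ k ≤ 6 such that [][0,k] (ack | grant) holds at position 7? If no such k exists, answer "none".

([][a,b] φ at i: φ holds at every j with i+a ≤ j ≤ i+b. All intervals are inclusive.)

3

(ack | grant) must hold from j=7 onward; find where it first fails.
  j=7: holds
  j=8: holds
  j=9: holds
  j=10: holds
  j=11: fails
Holds on [7,10], so largest k = 3.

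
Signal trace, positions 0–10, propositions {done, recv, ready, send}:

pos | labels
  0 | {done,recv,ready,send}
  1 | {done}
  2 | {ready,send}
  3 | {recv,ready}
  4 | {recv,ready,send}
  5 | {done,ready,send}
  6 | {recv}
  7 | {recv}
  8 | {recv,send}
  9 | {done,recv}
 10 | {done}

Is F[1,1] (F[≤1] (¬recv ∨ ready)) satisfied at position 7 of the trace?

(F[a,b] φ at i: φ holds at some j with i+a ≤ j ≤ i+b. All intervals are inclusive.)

False

Check F[≤1] (¬recv ∨ ready) at each j in [8,8]:
  j=8: fails (none in [8,9])
No position in the window satisfies it → formula fails.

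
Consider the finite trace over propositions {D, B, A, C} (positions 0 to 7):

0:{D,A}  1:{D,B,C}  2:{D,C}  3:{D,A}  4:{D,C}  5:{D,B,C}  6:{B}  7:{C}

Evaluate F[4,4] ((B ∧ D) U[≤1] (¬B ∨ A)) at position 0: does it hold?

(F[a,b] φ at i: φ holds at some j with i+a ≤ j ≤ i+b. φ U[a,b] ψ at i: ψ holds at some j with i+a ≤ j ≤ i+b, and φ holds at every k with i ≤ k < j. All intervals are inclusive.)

Check ((B ∧ D) U[≤1] (¬B ∨ A)) at each j in [4,4]:
  j=4: holds
Found at j=4 → formula holds.

Yes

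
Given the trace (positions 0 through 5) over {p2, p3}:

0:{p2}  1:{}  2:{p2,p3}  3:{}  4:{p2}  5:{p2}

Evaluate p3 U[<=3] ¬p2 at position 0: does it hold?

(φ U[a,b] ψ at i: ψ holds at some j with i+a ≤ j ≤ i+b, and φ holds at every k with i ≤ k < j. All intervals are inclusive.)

Does not hold

Need some j in [0,3] with ¬p2, and p3 at every k in [0,j-1].
  j=0: ¬p2 false.
  j=1: ¬p2 holds, but p3 fails at k=0 → not this j.
  j=2: ¬p2 false.
  j=3: ¬p2 holds, but p3 fails at k=0 → not this j.
No j in the window works → until fails.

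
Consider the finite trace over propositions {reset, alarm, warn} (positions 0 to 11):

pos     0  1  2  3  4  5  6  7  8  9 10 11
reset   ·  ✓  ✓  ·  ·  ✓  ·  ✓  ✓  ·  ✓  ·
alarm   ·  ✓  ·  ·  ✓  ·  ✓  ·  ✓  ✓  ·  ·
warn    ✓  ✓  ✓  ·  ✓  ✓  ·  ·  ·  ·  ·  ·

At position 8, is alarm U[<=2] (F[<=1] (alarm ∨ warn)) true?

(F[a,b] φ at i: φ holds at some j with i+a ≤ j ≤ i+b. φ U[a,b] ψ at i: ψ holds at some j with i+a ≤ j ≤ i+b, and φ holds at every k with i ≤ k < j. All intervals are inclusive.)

True

Need some j in [8,10] with F[<=1] (alarm ∨ warn), and alarm at every k in [8,j-1].
  j=8: F[<=1] (alarm ∨ warn) holds; no prefix to check → satisfied.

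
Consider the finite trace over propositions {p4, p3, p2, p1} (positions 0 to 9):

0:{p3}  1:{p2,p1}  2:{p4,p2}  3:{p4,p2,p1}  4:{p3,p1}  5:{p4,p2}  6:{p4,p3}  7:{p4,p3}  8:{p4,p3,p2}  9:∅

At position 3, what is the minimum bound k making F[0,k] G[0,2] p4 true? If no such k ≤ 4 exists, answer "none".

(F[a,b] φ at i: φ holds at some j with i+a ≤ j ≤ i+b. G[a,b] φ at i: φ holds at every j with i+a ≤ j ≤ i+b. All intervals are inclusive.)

2

Scan j = 3,4,… for G[0,2] p4:
  j=3: fails
  j=4: fails
  j=5: holds
First hit at j=5, so smallest k = 5-3 = 2.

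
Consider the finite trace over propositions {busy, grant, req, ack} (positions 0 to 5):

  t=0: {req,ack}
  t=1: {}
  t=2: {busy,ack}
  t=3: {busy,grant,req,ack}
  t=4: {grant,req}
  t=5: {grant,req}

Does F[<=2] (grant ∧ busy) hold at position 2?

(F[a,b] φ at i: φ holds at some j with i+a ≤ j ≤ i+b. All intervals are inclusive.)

Check (grant ∧ busy) at each j in [2,4]:
  j=2: false
  j=3: true
  j=4: false
Found at j=3 → formula holds.

True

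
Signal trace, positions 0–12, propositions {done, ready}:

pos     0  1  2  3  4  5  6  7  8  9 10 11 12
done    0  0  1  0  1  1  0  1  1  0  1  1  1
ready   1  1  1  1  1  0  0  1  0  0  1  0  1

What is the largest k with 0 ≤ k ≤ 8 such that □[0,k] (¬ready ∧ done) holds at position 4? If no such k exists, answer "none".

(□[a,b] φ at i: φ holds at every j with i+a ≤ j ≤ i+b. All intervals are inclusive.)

none

(¬ready ∧ done) must hold from j=4 onward; find where it first fails.
  j=4: fails → no k works.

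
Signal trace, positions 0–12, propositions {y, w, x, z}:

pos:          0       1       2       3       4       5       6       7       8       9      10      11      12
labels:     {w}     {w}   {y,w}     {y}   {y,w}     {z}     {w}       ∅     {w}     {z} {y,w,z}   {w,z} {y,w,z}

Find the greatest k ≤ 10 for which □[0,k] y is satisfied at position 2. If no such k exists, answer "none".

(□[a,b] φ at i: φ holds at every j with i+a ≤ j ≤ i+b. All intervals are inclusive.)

2

y must hold from j=2 onward; find where it first fails.
  j=2: holds
  j=3: holds
  j=4: holds
  j=5: fails
Holds on [2,4], so largest k = 2.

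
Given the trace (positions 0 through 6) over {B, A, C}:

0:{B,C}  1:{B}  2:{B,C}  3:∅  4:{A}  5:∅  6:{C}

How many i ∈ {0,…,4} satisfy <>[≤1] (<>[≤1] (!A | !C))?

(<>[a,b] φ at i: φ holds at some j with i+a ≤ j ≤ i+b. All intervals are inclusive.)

Evaluate at each i in [0,4]:
  i=0: ✓ (witness j=0)
  i=1: ✓ (witness j=1)
  i=2: ✓ (witness j=2)
  i=3: ✓ (witness j=3)
  i=4: ✓ (witness j=4)
Positions where it holds: {0, 1, 2, 3, 4} → 5.

5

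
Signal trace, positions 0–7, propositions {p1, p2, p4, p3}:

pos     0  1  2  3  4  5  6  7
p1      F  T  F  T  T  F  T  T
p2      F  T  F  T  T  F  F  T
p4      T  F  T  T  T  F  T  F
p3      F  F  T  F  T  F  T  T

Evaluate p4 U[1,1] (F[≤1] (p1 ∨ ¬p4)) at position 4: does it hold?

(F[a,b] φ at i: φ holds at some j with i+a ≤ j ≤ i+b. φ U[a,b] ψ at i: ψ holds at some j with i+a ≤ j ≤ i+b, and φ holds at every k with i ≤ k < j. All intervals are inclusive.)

Need some j in [5,5] with F[≤1] (p1 ∨ ¬p4), and p4 at every k in [4,j-1].
  j=5: F[≤1] (p1 ∨ ¬p4) holds; p4 holds at every k in [4,4] → satisfied.

Yes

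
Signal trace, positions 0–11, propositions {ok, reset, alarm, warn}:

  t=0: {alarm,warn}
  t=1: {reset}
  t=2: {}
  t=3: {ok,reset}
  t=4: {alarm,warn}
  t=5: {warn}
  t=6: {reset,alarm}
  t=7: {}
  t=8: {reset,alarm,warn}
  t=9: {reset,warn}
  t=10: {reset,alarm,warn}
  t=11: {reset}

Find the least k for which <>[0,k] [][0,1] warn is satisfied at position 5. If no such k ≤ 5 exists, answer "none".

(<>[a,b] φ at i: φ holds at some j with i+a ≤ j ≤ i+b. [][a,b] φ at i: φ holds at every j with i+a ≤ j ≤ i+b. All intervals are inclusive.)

3

Scan j = 5,6,… for [][0,1] warn:
  j=5: fails
  j=6: fails
  j=7: fails
  j=8: holds
First hit at j=8, so smallest k = 8-5 = 3.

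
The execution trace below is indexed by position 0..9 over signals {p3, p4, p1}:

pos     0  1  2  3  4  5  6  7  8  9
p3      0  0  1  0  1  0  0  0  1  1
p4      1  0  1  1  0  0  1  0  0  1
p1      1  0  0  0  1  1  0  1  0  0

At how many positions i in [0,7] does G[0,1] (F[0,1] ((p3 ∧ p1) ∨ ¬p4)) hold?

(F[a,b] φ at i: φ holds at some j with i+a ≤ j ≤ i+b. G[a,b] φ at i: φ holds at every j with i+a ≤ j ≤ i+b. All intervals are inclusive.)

6

Evaluate at each i in [0,7]:
  i=0: ✓ (all of [0,1])
  i=1: ✗ (fails at j=2)
  i=2: ✗ (fails at j=2)
  i=3: ✓ (all of [3,4])
  i=4: ✓ (all of [4,5])
  i=5: ✓ (all of [5,6])
  i=6: ✓ (all of [6,7])
  i=7: ✓ (all of [7,8])
Positions where it holds: {0, 3, 4, 5, 6, 7} → 6.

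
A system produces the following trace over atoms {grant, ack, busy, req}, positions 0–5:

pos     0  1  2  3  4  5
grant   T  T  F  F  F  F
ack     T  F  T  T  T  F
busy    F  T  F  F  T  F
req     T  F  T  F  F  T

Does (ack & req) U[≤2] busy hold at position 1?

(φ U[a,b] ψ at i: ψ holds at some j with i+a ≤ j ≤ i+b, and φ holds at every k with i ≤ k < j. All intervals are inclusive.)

Need some j in [1,3] with busy, and (ack & req) at every k in [1,j-1].
  j=1: busy holds; no prefix to check → satisfied.

Yes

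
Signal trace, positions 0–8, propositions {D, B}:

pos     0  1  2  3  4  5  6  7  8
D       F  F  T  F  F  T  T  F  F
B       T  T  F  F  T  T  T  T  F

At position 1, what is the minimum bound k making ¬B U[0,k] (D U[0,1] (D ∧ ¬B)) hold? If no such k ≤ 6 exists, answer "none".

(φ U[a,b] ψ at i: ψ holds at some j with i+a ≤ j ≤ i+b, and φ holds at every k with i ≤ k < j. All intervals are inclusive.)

none

Need earliest j ≥ 1 with (D U[0,1] (D ∧ ¬B)), and ¬B at every k in [1,j-1].
  j=1: rhs fails.
  j=2: rhs holds but lhs fails at k=1.
  j=3: rhs fails.
  j=4: rhs fails.
  j=5: rhs fails.
  j=6: rhs fails.
  j=7: rhs fails.
No witness within the range → none.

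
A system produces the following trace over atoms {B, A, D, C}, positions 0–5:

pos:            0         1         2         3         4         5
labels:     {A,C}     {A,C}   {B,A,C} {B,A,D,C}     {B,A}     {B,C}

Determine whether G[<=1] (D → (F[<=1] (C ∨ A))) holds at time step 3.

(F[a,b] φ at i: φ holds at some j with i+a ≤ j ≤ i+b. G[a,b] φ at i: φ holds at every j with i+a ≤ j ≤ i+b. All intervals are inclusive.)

Yes

Check (D → (F[<=1] (C ∨ A))) at every j in [3,4]:
  j=3: antecedent true; consequent holds (witness at 3) → ✓
  j=4: antecedent false → ✓
All positions satisfy it → formula holds.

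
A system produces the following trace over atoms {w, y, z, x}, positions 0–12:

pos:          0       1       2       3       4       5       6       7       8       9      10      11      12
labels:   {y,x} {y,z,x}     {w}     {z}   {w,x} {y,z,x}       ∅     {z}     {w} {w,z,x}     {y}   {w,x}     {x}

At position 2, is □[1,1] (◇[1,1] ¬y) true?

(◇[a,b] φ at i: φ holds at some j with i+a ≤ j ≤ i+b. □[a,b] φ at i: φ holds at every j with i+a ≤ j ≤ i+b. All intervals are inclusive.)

Check ◇[1,1] ¬y at every j in [3,3]:
  j=3: holds (witness at 4)
All positions satisfy it → formula holds.

Holds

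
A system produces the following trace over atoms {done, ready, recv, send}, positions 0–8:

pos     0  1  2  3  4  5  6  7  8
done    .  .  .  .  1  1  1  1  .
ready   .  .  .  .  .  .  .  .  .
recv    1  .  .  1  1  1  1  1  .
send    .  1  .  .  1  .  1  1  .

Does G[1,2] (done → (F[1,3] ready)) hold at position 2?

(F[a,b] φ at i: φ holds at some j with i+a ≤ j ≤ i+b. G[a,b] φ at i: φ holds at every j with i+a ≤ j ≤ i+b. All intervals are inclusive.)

No

Check (done → (F[1,3] ready)) at every j in [3,4]:
  j=3: antecedent false → ✓
  j=4: antecedent true; consequent fails (none in [5,7]) → ✗
Fails at j=4 → formula fails.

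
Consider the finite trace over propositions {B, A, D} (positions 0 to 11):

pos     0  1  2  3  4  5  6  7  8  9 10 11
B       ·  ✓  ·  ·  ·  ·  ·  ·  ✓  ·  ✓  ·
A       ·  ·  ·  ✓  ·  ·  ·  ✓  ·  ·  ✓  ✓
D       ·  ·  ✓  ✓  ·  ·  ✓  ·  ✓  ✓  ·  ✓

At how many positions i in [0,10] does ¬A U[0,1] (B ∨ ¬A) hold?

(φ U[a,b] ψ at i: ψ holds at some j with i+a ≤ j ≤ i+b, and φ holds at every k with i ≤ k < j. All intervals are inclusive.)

Evaluate at each i in [0,10]:
  i=0: ✓ (rhs at j=0)
  i=1: ✓ (rhs at j=1)
  i=2: ✓ (rhs at j=2)
  i=3: ✗ (lhs fails at k=3 before rhs at j=4)
  i=4: ✓ (rhs at j=4)
  i=5: ✓ (rhs at j=5)
  i=6: ✓ (rhs at j=6)
  i=7: ✗ (lhs fails at k=7 before rhs at j=8)
  i=8: ✓ (rhs at j=8)
  i=9: ✓ (rhs at j=9)
  i=10: ✓ (rhs at j=10)
Positions where it holds: {0, 1, 2, 4, 5, 6, 8, 9, 10} → 9.

9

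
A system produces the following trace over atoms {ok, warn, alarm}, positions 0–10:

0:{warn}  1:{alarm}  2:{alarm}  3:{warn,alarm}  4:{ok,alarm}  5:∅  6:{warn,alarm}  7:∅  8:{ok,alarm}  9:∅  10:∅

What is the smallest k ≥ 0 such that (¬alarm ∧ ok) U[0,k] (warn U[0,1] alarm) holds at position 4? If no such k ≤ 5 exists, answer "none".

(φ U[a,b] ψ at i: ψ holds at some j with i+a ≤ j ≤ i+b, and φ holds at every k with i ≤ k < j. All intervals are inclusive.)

0

Need earliest j ≥ 4 with (warn U[0,1] alarm), and (¬alarm ∧ ok) at every k in [4,j-1].
  j=4: rhs holds (empty prefix). k = 0.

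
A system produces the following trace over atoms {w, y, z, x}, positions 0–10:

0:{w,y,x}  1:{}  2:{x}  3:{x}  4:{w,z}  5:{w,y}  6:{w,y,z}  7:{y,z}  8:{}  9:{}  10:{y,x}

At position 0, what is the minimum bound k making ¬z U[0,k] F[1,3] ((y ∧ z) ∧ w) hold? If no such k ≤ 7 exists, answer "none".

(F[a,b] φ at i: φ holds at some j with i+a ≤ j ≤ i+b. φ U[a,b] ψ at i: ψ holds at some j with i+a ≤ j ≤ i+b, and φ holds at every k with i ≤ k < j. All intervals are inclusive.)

3

Need earliest j ≥ 0 with F[1,3] ((y ∧ z) ∧ w), and ¬z at every k in [0,j-1].
  j=0: rhs fails.
  j=1: rhs fails.
  j=2: rhs fails.
  j=3: rhs holds; lhs holds on [0,2]. k = 3.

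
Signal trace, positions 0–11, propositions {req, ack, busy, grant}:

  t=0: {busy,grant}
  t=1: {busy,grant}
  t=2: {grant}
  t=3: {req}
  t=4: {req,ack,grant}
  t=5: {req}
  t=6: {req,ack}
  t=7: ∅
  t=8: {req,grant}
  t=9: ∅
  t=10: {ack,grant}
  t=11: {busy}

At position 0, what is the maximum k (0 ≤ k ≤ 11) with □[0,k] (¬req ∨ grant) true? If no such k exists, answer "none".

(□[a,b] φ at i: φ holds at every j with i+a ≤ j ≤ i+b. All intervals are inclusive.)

2

(¬req ∨ grant) must hold from j=0 onward; find where it first fails.
  j=0: holds
  j=1: holds
  j=2: holds
  j=3: fails
Holds on [0,2], so largest k = 2.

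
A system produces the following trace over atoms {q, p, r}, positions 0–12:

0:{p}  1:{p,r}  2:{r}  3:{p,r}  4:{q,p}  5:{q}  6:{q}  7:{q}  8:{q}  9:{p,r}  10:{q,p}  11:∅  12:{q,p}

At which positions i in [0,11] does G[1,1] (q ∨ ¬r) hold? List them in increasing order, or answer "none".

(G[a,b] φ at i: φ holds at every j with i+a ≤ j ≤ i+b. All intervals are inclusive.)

Evaluate at each i in [0,11]:
  i=0: ✗ (fails at j=1)
  i=1: ✗ (fails at j=2)
  i=2: ✗ (fails at j=3)
  i=3: ✓ (all of [4,4])
  i=4: ✓ (all of [5,5])
  i=5: ✓ (all of [6,6])
  i=6: ✓ (all of [7,7])
  i=7: ✓ (all of [8,8])
  i=8: ✗ (fails at j=9)
  i=9: ✓ (all of [10,10])
  i=10: ✓ (all of [11,11])
  i=11: ✓ (all of [12,12])

3, 4, 5, 6, 7, 9, 10, 11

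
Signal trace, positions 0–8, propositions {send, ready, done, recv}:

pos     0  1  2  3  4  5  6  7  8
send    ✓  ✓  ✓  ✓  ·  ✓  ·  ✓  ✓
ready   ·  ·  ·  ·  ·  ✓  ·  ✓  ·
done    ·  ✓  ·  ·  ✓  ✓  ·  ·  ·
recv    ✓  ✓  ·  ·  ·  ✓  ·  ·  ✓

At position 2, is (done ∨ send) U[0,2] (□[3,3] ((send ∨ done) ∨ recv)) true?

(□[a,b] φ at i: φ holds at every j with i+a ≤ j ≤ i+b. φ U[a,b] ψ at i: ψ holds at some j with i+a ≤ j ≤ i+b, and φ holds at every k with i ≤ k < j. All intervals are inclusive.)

Need some j in [2,4] with □[3,3] ((send ∨ done) ∨ recv), and (done ∨ send) at every k in [2,j-1].
  j=2: □[3,3] ((send ∨ done) ∨ recv) holds; no prefix to check → satisfied.

Yes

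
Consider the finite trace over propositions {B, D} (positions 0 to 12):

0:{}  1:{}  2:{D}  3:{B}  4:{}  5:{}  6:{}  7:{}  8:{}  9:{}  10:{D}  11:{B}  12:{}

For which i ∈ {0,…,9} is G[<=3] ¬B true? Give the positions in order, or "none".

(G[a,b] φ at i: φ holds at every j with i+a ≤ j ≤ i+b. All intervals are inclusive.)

Evaluate at each i in [0,9]:
  i=0: ✗ (fails at j=3)
  i=1: ✗ (fails at j=3)
  i=2: ✗ (fails at j=3)
  i=3: ✗ (fails at j=3)
  i=4: ✓ (all of [4,7])
  i=5: ✓ (all of [5,8])
  i=6: ✓ (all of [6,9])
  i=7: ✓ (all of [7,10])
  i=8: ✗ (fails at j=11)
  i=9: ✗ (fails at j=11)

4, 5, 6, 7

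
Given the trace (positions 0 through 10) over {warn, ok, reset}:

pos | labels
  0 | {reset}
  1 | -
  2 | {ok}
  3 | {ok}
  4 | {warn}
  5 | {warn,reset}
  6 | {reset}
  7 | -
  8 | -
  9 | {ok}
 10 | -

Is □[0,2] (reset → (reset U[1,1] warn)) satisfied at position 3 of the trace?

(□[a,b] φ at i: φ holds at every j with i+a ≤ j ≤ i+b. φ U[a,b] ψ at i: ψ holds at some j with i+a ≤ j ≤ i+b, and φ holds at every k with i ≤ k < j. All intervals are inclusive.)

Check (reset → (reset U[1,1] warn)) at every j in [3,5]:
  j=3: antecedent false → ✓
  j=4: antecedent false → ✓
  j=5: antecedent true; consequent fails → ✗
Fails at j=5 → formula fails.

False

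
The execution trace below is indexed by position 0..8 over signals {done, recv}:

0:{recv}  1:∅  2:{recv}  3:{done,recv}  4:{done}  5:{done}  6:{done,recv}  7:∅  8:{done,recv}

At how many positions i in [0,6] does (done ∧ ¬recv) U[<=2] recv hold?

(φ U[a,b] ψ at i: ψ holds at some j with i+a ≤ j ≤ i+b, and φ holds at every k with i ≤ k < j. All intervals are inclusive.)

Evaluate at each i in [0,6]:
  i=0: ✓ (rhs at j=0)
  i=1: ✗ (lhs fails at k=1 before rhs at j=2)
  i=2: ✓ (rhs at j=2)
  i=3: ✓ (rhs at j=3)
  i=4: ✓ (rhs at j=6; lhs holds on [4,5])
  i=5: ✓ (rhs at j=6; lhs holds on [5,5])
  i=6: ✓ (rhs at j=6)
Positions where it holds: {0, 2, 3, 4, 5, 6} → 6.

6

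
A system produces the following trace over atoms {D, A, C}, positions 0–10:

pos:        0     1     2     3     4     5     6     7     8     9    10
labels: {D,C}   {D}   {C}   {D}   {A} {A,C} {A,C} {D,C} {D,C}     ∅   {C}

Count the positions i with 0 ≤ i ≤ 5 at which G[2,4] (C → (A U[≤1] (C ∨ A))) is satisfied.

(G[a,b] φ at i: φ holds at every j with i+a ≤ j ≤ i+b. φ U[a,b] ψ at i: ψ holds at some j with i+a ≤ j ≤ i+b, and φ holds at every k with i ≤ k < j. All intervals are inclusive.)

6

Evaluate at each i in [0,5]:
  i=0: ✓ (all of [2,4])
  i=1: ✓ (all of [3,5])
  i=2: ✓ (all of [4,6])
  i=3: ✓ (all of [5,7])
  i=4: ✓ (all of [6,8])
  i=5: ✓ (all of [7,9])
Positions where it holds: {0, 1, 2, 3, 4, 5} → 6.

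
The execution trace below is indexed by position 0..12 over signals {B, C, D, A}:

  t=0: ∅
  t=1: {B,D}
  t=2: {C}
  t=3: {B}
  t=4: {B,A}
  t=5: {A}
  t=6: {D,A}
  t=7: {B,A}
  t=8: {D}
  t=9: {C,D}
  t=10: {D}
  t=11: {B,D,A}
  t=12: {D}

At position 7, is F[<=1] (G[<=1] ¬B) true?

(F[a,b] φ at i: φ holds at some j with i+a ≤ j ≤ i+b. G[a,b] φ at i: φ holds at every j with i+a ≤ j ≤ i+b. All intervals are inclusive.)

Check G[<=1] ¬B at each j in [7,8]:
  j=7: fails at 7
  j=8: holds on [8,9]
Found at j=8 → formula holds.

Yes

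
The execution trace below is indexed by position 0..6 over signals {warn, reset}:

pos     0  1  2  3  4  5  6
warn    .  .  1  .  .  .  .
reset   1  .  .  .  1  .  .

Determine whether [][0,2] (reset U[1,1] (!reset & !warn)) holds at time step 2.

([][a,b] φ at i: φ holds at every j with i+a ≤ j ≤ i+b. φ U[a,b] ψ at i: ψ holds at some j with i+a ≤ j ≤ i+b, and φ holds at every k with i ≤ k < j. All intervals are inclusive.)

Does not hold

Check (reset U[1,1] (!reset & !warn)) at every j in [2,4]:
  j=2: fails
  j=3: fails
  j=4: holds
Fails at j=2 → formula fails.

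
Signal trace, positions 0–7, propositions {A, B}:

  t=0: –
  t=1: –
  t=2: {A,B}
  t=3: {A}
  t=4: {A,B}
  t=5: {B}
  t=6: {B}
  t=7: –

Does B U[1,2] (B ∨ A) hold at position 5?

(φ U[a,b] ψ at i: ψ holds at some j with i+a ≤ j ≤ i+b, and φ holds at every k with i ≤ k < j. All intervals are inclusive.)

Need some j in [6,7] with (B ∨ A), and B at every k in [5,j-1].
  j=6: (B ∨ A) holds; B holds at every k in [5,5] → satisfied.

True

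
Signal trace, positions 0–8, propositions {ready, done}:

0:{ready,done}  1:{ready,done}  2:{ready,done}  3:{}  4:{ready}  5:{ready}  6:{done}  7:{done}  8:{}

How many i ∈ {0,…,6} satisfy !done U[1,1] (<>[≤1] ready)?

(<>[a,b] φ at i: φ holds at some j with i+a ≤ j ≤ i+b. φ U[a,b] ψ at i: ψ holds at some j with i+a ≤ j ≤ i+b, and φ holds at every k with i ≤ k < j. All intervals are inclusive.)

Evaluate at each i in [0,6]:
  i=0: ✗ (lhs fails at k=0 before rhs at j=1)
  i=1: ✗ (lhs fails at k=1 before rhs at j=2)
  i=2: ✗ (lhs fails at k=2 before rhs at j=3)
  i=3: ✓ (rhs at j=4; lhs holds on [3,3])
  i=4: ✓ (rhs at j=5; lhs holds on [4,4])
  i=5: ✗ (no rhs in [6,6])
  i=6: ✗ (no rhs in [7,7])
Positions where it holds: {3, 4} → 2.

2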